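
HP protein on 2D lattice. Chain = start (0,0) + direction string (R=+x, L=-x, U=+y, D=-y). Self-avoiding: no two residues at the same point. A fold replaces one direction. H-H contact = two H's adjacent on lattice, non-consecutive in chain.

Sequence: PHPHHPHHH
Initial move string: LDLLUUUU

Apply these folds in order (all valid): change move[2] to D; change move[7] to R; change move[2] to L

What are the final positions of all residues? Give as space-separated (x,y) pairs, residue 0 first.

Answer: (0,0) (-1,0) (-1,-1) (-2,-1) (-3,-1) (-3,0) (-3,1) (-3,2) (-2,2)

Derivation:
Initial moves: LDLLUUUU
Fold: move[2]->D => LDDLUUUU (positions: [(0, 0), (-1, 0), (-1, -1), (-1, -2), (-2, -2), (-2, -1), (-2, 0), (-2, 1), (-2, 2)])
Fold: move[7]->R => LDDLUUUR (positions: [(0, 0), (-1, 0), (-1, -1), (-1, -2), (-2, -2), (-2, -1), (-2, 0), (-2, 1), (-1, 1)])
Fold: move[2]->L => LDLLUUUR (positions: [(0, 0), (-1, 0), (-1, -1), (-2, -1), (-3, -1), (-3, 0), (-3, 1), (-3, 2), (-2, 2)])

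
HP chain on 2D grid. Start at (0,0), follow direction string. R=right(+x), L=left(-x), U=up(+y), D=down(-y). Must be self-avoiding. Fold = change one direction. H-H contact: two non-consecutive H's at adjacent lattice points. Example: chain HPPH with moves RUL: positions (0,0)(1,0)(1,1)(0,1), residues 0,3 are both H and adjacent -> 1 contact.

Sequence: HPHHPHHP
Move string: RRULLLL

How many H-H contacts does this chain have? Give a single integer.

Answer: 1

Derivation:
Positions: [(0, 0), (1, 0), (2, 0), (2, 1), (1, 1), (0, 1), (-1, 1), (-2, 1)]
H-H contact: residue 0 @(0,0) - residue 5 @(0, 1)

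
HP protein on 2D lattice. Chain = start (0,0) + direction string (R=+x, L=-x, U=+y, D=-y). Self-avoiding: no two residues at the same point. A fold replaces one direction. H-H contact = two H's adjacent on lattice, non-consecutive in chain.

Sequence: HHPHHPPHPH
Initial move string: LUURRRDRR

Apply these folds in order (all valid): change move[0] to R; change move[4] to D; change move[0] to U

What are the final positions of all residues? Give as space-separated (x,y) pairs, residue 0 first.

Answer: (0,0) (0,1) (0,2) (0,3) (1,3) (1,2) (2,2) (2,1) (3,1) (4,1)

Derivation:
Initial moves: LUURRRDRR
Fold: move[0]->R => RUURRRDRR (positions: [(0, 0), (1, 0), (1, 1), (1, 2), (2, 2), (3, 2), (4, 2), (4, 1), (5, 1), (6, 1)])
Fold: move[4]->D => RUURDRDRR (positions: [(0, 0), (1, 0), (1, 1), (1, 2), (2, 2), (2, 1), (3, 1), (3, 0), (4, 0), (5, 0)])
Fold: move[0]->U => UUURDRDRR (positions: [(0, 0), (0, 1), (0, 2), (0, 3), (1, 3), (1, 2), (2, 2), (2, 1), (3, 1), (4, 1)])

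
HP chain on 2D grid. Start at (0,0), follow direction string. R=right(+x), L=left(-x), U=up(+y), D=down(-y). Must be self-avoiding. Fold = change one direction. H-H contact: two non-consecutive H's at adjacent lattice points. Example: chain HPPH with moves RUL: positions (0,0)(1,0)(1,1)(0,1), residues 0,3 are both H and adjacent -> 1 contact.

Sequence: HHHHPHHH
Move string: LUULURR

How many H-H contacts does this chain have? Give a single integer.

Answer: 1

Derivation:
Positions: [(0, 0), (-1, 0), (-1, 1), (-1, 2), (-2, 2), (-2, 3), (-1, 3), (0, 3)]
H-H contact: residue 3 @(-1,2) - residue 6 @(-1, 3)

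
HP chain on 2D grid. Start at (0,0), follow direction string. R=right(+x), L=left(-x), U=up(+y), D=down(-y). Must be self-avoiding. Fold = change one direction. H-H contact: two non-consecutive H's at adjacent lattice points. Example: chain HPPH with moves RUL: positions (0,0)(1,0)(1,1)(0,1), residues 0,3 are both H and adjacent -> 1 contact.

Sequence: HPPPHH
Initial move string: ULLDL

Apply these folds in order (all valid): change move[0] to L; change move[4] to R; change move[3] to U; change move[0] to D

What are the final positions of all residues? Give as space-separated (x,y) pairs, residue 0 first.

Answer: (0,0) (0,-1) (-1,-1) (-2,-1) (-2,0) (-1,0)

Derivation:
Initial moves: ULLDL
Fold: move[0]->L => LLLDL (positions: [(0, 0), (-1, 0), (-2, 0), (-3, 0), (-3, -1), (-4, -1)])
Fold: move[4]->R => LLLDR (positions: [(0, 0), (-1, 0), (-2, 0), (-3, 0), (-3, -1), (-2, -1)])
Fold: move[3]->U => LLLUR (positions: [(0, 0), (-1, 0), (-2, 0), (-3, 0), (-3, 1), (-2, 1)])
Fold: move[0]->D => DLLUR (positions: [(0, 0), (0, -1), (-1, -1), (-2, -1), (-2, 0), (-1, 0)])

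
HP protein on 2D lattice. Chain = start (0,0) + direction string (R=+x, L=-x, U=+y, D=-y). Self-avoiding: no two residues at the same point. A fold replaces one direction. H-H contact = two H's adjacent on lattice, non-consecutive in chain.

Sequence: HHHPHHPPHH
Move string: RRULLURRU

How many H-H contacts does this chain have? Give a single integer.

Positions: [(0, 0), (1, 0), (2, 0), (2, 1), (1, 1), (0, 1), (0, 2), (1, 2), (2, 2), (2, 3)]
H-H contact: residue 0 @(0,0) - residue 5 @(0, 1)
H-H contact: residue 1 @(1,0) - residue 4 @(1, 1)

Answer: 2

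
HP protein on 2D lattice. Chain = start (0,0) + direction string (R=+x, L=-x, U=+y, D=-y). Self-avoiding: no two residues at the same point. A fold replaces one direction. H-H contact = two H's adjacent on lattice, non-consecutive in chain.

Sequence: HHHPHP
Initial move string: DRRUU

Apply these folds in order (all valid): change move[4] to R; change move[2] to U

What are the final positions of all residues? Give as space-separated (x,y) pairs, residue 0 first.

Answer: (0,0) (0,-1) (1,-1) (1,0) (1,1) (2,1)

Derivation:
Initial moves: DRRUU
Fold: move[4]->R => DRRUR (positions: [(0, 0), (0, -1), (1, -1), (2, -1), (2, 0), (3, 0)])
Fold: move[2]->U => DRUUR (positions: [(0, 0), (0, -1), (1, -1), (1, 0), (1, 1), (2, 1)])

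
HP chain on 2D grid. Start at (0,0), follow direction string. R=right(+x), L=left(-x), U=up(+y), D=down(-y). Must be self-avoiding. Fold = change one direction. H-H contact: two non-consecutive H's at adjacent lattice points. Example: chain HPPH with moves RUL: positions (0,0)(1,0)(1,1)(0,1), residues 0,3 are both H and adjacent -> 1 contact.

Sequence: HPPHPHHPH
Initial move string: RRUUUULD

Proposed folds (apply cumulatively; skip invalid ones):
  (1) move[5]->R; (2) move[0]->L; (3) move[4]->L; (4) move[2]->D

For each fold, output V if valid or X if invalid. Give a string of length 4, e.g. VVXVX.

Answer: XXVX

Derivation:
Initial: RRUUUULD -> [(0, 0), (1, 0), (2, 0), (2, 1), (2, 2), (2, 3), (2, 4), (1, 4), (1, 3)]
Fold 1: move[5]->R => RRUUURLD INVALID (collision), skipped
Fold 2: move[0]->L => LRUUUULD INVALID (collision), skipped
Fold 3: move[4]->L => RRUULULD VALID
Fold 4: move[2]->D => RRDULULD INVALID (collision), skipped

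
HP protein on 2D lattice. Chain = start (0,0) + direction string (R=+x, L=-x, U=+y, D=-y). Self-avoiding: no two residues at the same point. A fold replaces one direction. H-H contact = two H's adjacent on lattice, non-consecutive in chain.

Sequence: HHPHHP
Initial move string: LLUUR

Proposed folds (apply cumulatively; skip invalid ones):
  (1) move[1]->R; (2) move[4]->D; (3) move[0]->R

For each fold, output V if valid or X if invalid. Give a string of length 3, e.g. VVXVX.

Initial: LLUUR -> [(0, 0), (-1, 0), (-2, 0), (-2, 1), (-2, 2), (-1, 2)]
Fold 1: move[1]->R => LRUUR INVALID (collision), skipped
Fold 2: move[4]->D => LLUUD INVALID (collision), skipped
Fold 3: move[0]->R => RLUUR INVALID (collision), skipped

Answer: XXX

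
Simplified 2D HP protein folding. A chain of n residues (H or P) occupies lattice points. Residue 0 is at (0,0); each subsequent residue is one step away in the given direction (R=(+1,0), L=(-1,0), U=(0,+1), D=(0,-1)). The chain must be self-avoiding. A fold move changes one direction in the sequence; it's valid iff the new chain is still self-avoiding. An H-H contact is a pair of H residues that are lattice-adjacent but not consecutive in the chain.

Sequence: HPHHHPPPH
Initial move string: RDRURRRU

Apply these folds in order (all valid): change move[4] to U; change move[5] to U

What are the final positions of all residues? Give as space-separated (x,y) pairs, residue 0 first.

Answer: (0,0) (1,0) (1,-1) (2,-1) (2,0) (2,1) (2,2) (3,2) (3,3)

Derivation:
Initial moves: RDRURRRU
Fold: move[4]->U => RDRUURRU (positions: [(0, 0), (1, 0), (1, -1), (2, -1), (2, 0), (2, 1), (3, 1), (4, 1), (4, 2)])
Fold: move[5]->U => RDRUUURU (positions: [(0, 0), (1, 0), (1, -1), (2, -1), (2, 0), (2, 1), (2, 2), (3, 2), (3, 3)])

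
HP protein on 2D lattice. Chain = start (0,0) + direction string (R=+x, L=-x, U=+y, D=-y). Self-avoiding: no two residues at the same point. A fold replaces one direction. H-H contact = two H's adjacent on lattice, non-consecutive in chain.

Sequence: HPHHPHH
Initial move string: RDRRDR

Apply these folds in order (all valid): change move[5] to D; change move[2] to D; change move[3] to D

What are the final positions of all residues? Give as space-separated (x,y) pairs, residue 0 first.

Answer: (0,0) (1,0) (1,-1) (1,-2) (1,-3) (1,-4) (1,-5)

Derivation:
Initial moves: RDRRDR
Fold: move[5]->D => RDRRDD (positions: [(0, 0), (1, 0), (1, -1), (2, -1), (3, -1), (3, -2), (3, -3)])
Fold: move[2]->D => RDDRDD (positions: [(0, 0), (1, 0), (1, -1), (1, -2), (2, -2), (2, -3), (2, -4)])
Fold: move[3]->D => RDDDDD (positions: [(0, 0), (1, 0), (1, -1), (1, -2), (1, -3), (1, -4), (1, -5)])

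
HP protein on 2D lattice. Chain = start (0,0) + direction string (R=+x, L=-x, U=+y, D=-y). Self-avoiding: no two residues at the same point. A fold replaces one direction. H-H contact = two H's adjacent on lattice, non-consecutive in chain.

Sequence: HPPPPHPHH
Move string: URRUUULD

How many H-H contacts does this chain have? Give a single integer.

Answer: 1

Derivation:
Positions: [(0, 0), (0, 1), (1, 1), (2, 1), (2, 2), (2, 3), (2, 4), (1, 4), (1, 3)]
H-H contact: residue 5 @(2,3) - residue 8 @(1, 3)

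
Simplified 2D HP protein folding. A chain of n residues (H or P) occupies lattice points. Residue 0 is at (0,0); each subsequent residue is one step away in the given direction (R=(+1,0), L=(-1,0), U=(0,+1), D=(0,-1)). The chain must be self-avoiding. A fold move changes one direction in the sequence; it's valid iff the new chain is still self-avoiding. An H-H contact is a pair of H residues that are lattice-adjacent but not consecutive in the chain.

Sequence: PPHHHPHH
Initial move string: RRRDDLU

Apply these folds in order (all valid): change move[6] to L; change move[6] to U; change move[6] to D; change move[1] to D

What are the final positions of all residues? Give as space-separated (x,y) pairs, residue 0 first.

Answer: (0,0) (1,0) (1,-1) (2,-1) (2,-2) (2,-3) (1,-3) (1,-4)

Derivation:
Initial moves: RRRDDLU
Fold: move[6]->L => RRRDDLL (positions: [(0, 0), (1, 0), (2, 0), (3, 0), (3, -1), (3, -2), (2, -2), (1, -2)])
Fold: move[6]->U => RRRDDLU (positions: [(0, 0), (1, 0), (2, 0), (3, 0), (3, -1), (3, -2), (2, -2), (2, -1)])
Fold: move[6]->D => RRRDDLD (positions: [(0, 0), (1, 0), (2, 0), (3, 0), (3, -1), (3, -2), (2, -2), (2, -3)])
Fold: move[1]->D => RDRDDLD (positions: [(0, 0), (1, 0), (1, -1), (2, -1), (2, -2), (2, -3), (1, -3), (1, -4)])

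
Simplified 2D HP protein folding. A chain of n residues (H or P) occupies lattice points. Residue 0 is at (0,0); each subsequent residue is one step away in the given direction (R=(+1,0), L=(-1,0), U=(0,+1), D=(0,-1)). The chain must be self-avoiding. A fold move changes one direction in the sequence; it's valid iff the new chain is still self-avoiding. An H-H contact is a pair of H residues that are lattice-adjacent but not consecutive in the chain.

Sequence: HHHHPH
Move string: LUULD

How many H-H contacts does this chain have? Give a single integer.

Answer: 1

Derivation:
Positions: [(0, 0), (-1, 0), (-1, 1), (-1, 2), (-2, 2), (-2, 1)]
H-H contact: residue 2 @(-1,1) - residue 5 @(-2, 1)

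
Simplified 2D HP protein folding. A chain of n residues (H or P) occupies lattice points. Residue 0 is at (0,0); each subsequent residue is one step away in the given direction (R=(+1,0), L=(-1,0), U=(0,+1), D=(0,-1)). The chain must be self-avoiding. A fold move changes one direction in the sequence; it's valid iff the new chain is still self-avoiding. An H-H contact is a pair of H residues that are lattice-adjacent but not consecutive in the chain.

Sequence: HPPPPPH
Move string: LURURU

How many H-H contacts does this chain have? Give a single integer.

Positions: [(0, 0), (-1, 0), (-1, 1), (0, 1), (0, 2), (1, 2), (1, 3)]
No H-H contacts found.

Answer: 0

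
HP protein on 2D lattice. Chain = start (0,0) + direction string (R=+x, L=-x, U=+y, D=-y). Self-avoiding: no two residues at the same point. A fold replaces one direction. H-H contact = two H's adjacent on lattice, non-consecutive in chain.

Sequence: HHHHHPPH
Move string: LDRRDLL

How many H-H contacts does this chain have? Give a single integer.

Answer: 2

Derivation:
Positions: [(0, 0), (-1, 0), (-1, -1), (0, -1), (1, -1), (1, -2), (0, -2), (-1, -2)]
H-H contact: residue 0 @(0,0) - residue 3 @(0, -1)
H-H contact: residue 2 @(-1,-1) - residue 7 @(-1, -2)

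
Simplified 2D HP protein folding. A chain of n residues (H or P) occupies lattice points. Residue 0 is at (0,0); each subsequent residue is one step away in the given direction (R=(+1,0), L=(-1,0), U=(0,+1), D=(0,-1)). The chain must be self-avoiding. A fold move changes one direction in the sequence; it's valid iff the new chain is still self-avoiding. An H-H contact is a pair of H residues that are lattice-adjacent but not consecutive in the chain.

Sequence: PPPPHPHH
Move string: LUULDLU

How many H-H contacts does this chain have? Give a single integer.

Positions: [(0, 0), (-1, 0), (-1, 1), (-1, 2), (-2, 2), (-2, 1), (-3, 1), (-3, 2)]
H-H contact: residue 4 @(-2,2) - residue 7 @(-3, 2)

Answer: 1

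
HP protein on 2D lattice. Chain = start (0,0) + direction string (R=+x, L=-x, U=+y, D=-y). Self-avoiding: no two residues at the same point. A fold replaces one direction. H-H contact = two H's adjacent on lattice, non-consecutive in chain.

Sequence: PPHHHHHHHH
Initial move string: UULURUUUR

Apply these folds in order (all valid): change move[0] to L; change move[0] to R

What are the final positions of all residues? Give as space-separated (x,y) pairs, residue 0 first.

Initial moves: UULURUUUR
Fold: move[0]->L => LULURUUUR (positions: [(0, 0), (-1, 0), (-1, 1), (-2, 1), (-2, 2), (-1, 2), (-1, 3), (-1, 4), (-1, 5), (0, 5)])
Fold: move[0]->R => RULURUUUR (positions: [(0, 0), (1, 0), (1, 1), (0, 1), (0, 2), (1, 2), (1, 3), (1, 4), (1, 5), (2, 5)])

Answer: (0,0) (1,0) (1,1) (0,1) (0,2) (1,2) (1,3) (1,4) (1,5) (2,5)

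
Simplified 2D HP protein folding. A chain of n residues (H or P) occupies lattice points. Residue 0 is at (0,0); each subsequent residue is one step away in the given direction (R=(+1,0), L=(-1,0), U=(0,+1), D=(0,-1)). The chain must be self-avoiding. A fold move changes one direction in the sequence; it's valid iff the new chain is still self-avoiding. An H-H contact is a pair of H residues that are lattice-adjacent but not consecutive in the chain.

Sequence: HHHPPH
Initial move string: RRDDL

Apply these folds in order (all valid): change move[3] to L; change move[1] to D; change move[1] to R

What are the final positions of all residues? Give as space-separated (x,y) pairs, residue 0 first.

Answer: (0,0) (1,0) (2,0) (2,-1) (1,-1) (0,-1)

Derivation:
Initial moves: RRDDL
Fold: move[3]->L => RRDLL (positions: [(0, 0), (1, 0), (2, 0), (2, -1), (1, -1), (0, -1)])
Fold: move[1]->D => RDDLL (positions: [(0, 0), (1, 0), (1, -1), (1, -2), (0, -2), (-1, -2)])
Fold: move[1]->R => RRDLL (positions: [(0, 0), (1, 0), (2, 0), (2, -1), (1, -1), (0, -1)])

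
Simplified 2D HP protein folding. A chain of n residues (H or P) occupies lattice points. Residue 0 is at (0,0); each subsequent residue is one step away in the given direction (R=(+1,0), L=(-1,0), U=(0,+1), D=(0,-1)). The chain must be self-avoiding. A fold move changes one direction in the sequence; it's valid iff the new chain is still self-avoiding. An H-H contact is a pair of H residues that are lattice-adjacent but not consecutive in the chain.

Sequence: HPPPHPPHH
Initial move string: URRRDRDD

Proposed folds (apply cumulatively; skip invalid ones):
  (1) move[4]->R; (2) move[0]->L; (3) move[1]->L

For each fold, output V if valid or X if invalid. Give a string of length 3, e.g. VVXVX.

Answer: VXX

Derivation:
Initial: URRRDRDD -> [(0, 0), (0, 1), (1, 1), (2, 1), (3, 1), (3, 0), (4, 0), (4, -1), (4, -2)]
Fold 1: move[4]->R => URRRRRDD VALID
Fold 2: move[0]->L => LRRRRRDD INVALID (collision), skipped
Fold 3: move[1]->L => ULRRRRDD INVALID (collision), skipped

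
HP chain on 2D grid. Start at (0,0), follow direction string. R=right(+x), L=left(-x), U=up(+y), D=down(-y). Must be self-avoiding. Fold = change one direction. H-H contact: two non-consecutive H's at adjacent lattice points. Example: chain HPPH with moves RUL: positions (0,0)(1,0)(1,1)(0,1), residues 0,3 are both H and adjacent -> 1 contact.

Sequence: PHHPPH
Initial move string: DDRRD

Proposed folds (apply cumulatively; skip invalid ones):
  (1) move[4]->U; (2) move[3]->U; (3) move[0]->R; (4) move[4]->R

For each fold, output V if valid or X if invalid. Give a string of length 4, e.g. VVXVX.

Initial: DDRRD -> [(0, 0), (0, -1), (0, -2), (1, -2), (2, -2), (2, -3)]
Fold 1: move[4]->U => DDRRU VALID
Fold 2: move[3]->U => DDRUU VALID
Fold 3: move[0]->R => RDRUU VALID
Fold 4: move[4]->R => RDRUR VALID

Answer: VVVV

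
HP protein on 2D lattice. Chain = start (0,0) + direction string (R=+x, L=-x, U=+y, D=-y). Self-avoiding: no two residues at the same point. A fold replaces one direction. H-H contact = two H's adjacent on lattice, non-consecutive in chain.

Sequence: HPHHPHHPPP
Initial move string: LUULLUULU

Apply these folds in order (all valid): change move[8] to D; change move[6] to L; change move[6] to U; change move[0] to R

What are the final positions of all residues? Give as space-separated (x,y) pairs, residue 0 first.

Initial moves: LUULLUULU
Fold: move[8]->D => LUULLUULD (positions: [(0, 0), (-1, 0), (-1, 1), (-1, 2), (-2, 2), (-3, 2), (-3, 3), (-3, 4), (-4, 4), (-4, 3)])
Fold: move[6]->L => LUULLULLD (positions: [(0, 0), (-1, 0), (-1, 1), (-1, 2), (-2, 2), (-3, 2), (-3, 3), (-4, 3), (-5, 3), (-5, 2)])
Fold: move[6]->U => LUULLUULD (positions: [(0, 0), (-1, 0), (-1, 1), (-1, 2), (-2, 2), (-3, 2), (-3, 3), (-3, 4), (-4, 4), (-4, 3)])
Fold: move[0]->R => RUULLUULD (positions: [(0, 0), (1, 0), (1, 1), (1, 2), (0, 2), (-1, 2), (-1, 3), (-1, 4), (-2, 4), (-2, 3)])

Answer: (0,0) (1,0) (1,1) (1,2) (0,2) (-1,2) (-1,3) (-1,4) (-2,4) (-2,3)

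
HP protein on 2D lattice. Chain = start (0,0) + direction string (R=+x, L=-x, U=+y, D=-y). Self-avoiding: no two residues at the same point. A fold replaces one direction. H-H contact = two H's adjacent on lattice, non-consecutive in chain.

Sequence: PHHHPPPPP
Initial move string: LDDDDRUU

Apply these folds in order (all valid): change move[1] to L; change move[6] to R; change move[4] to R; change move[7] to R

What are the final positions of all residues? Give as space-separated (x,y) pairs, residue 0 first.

Initial moves: LDDDDRUU
Fold: move[1]->L => LLDDDRUU (positions: [(0, 0), (-1, 0), (-2, 0), (-2, -1), (-2, -2), (-2, -3), (-1, -3), (-1, -2), (-1, -1)])
Fold: move[6]->R => LLDDDRRU (positions: [(0, 0), (-1, 0), (-2, 0), (-2, -1), (-2, -2), (-2, -3), (-1, -3), (0, -3), (0, -2)])
Fold: move[4]->R => LLDDRRRU (positions: [(0, 0), (-1, 0), (-2, 0), (-2, -1), (-2, -2), (-1, -2), (0, -2), (1, -2), (1, -1)])
Fold: move[7]->R => LLDDRRRR (positions: [(0, 0), (-1, 0), (-2, 0), (-2, -1), (-2, -2), (-1, -2), (0, -2), (1, -2), (2, -2)])

Answer: (0,0) (-1,0) (-2,0) (-2,-1) (-2,-2) (-1,-2) (0,-2) (1,-2) (2,-2)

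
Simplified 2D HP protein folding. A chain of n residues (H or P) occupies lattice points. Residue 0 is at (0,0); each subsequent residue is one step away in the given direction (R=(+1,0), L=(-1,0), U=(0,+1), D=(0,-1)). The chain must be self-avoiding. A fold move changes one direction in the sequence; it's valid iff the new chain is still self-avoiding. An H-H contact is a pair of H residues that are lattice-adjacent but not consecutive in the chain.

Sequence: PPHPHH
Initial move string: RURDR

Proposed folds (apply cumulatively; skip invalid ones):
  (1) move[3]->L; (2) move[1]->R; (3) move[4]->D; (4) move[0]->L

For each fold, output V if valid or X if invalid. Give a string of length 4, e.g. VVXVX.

Answer: XVVX

Derivation:
Initial: RURDR -> [(0, 0), (1, 0), (1, 1), (2, 1), (2, 0), (3, 0)]
Fold 1: move[3]->L => RURLR INVALID (collision), skipped
Fold 2: move[1]->R => RRRDR VALID
Fold 3: move[4]->D => RRRDD VALID
Fold 4: move[0]->L => LRRDD INVALID (collision), skipped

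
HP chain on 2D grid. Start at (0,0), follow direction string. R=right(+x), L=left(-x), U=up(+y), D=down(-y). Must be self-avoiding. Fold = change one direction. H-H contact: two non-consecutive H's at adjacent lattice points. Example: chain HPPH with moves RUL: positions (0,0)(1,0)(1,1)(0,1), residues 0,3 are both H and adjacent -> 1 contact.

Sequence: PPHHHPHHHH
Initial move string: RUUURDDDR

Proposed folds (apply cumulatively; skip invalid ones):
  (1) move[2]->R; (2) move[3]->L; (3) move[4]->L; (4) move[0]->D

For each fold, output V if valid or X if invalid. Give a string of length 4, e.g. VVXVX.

Initial: RUUURDDDR -> [(0, 0), (1, 0), (1, 1), (1, 2), (1, 3), (2, 3), (2, 2), (2, 1), (2, 0), (3, 0)]
Fold 1: move[2]->R => RURURDDDR VALID
Fold 2: move[3]->L => RURLRDDDR INVALID (collision), skipped
Fold 3: move[4]->L => RURULDDDR INVALID (collision), skipped
Fold 4: move[0]->D => DURURDDDR INVALID (collision), skipped

Answer: VXXX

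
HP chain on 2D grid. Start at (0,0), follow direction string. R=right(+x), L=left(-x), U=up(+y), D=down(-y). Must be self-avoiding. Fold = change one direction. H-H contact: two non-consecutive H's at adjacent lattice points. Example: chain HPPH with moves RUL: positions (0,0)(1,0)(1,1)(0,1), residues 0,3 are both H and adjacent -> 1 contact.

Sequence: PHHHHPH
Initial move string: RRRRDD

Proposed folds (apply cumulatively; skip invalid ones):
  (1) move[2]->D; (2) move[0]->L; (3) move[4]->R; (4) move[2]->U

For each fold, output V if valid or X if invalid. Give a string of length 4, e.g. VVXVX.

Initial: RRRRDD -> [(0, 0), (1, 0), (2, 0), (3, 0), (4, 0), (4, -1), (4, -2)]
Fold 1: move[2]->D => RRDRDD VALID
Fold 2: move[0]->L => LRDRDD INVALID (collision), skipped
Fold 3: move[4]->R => RRDRRD VALID
Fold 4: move[2]->U => RRURRD VALID

Answer: VXVV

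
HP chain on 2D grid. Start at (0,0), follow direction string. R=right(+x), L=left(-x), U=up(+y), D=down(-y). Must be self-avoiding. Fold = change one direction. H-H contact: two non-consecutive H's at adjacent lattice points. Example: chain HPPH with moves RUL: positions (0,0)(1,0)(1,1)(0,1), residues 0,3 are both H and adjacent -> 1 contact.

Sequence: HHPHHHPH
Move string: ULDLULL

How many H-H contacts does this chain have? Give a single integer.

Answer: 1

Derivation:
Positions: [(0, 0), (0, 1), (-1, 1), (-1, 0), (-2, 0), (-2, 1), (-3, 1), (-4, 1)]
H-H contact: residue 0 @(0,0) - residue 3 @(-1, 0)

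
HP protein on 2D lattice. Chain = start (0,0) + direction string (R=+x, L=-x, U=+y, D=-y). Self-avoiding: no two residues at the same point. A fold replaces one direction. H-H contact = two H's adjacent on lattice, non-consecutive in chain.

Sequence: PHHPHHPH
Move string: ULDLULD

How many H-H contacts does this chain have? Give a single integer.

Answer: 2

Derivation:
Positions: [(0, 0), (0, 1), (-1, 1), (-1, 0), (-2, 0), (-2, 1), (-3, 1), (-3, 0)]
H-H contact: residue 2 @(-1,1) - residue 5 @(-2, 1)
H-H contact: residue 4 @(-2,0) - residue 7 @(-3, 0)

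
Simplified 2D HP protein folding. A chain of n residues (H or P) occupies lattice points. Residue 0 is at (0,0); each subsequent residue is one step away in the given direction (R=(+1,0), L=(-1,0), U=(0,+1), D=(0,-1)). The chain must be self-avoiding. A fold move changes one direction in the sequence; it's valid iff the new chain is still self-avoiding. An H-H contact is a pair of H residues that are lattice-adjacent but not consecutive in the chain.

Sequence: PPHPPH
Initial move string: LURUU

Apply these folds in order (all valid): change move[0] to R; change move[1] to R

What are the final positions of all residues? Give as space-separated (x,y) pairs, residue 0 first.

Answer: (0,0) (1,0) (2,0) (3,0) (3,1) (3,2)

Derivation:
Initial moves: LURUU
Fold: move[0]->R => RURUU (positions: [(0, 0), (1, 0), (1, 1), (2, 1), (2, 2), (2, 3)])
Fold: move[1]->R => RRRUU (positions: [(0, 0), (1, 0), (2, 0), (3, 0), (3, 1), (3, 2)])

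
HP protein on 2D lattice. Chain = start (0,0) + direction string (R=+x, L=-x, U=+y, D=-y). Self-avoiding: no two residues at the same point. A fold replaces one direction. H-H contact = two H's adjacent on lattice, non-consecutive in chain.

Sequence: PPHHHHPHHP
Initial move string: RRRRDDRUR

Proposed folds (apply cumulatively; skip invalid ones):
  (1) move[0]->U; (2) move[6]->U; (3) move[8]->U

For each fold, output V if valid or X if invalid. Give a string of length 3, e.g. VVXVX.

Initial: RRRRDDRUR -> [(0, 0), (1, 0), (2, 0), (3, 0), (4, 0), (4, -1), (4, -2), (5, -2), (5, -1), (6, -1)]
Fold 1: move[0]->U => URRRDDRUR VALID
Fold 2: move[6]->U => URRRDDUUR INVALID (collision), skipped
Fold 3: move[8]->U => URRRDDRUU VALID

Answer: VXV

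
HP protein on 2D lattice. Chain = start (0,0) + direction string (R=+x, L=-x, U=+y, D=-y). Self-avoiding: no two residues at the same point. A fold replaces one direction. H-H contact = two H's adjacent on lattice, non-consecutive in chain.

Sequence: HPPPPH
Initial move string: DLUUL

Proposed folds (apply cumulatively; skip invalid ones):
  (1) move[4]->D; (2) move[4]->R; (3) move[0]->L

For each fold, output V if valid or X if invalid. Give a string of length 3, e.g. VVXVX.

Answer: XVV

Derivation:
Initial: DLUUL -> [(0, 0), (0, -1), (-1, -1), (-1, 0), (-1, 1), (-2, 1)]
Fold 1: move[4]->D => DLUUD INVALID (collision), skipped
Fold 2: move[4]->R => DLUUR VALID
Fold 3: move[0]->L => LLUUR VALID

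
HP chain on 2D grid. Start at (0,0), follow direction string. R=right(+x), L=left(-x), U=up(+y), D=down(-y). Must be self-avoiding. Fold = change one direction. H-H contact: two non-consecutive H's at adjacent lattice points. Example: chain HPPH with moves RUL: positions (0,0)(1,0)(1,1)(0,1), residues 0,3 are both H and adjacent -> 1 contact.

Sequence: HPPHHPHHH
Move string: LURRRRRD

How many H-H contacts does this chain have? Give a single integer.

Positions: [(0, 0), (-1, 0), (-1, 1), (0, 1), (1, 1), (2, 1), (3, 1), (4, 1), (4, 0)]
H-H contact: residue 0 @(0,0) - residue 3 @(0, 1)

Answer: 1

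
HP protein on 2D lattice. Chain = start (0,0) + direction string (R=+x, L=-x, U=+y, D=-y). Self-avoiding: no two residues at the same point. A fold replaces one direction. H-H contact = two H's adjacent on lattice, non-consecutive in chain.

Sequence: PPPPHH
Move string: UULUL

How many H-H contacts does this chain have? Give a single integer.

Answer: 0

Derivation:
Positions: [(0, 0), (0, 1), (0, 2), (-1, 2), (-1, 3), (-2, 3)]
No H-H contacts found.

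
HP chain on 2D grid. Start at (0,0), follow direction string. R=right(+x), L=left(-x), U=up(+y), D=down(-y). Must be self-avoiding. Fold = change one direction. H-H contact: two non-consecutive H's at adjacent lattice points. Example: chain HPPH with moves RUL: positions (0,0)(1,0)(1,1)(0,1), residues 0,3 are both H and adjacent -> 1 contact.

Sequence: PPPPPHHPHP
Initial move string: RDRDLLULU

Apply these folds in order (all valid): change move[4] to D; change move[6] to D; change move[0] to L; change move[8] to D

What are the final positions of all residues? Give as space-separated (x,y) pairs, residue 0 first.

Initial moves: RDRDLLULU
Fold: move[4]->D => RDRDDLULU (positions: [(0, 0), (1, 0), (1, -1), (2, -1), (2, -2), (2, -3), (1, -3), (1, -2), (0, -2), (0, -1)])
Fold: move[6]->D => RDRDDLDLU (positions: [(0, 0), (1, 0), (1, -1), (2, -1), (2, -2), (2, -3), (1, -3), (1, -4), (0, -4), (0, -3)])
Fold: move[0]->L => LDRDDLDLU (positions: [(0, 0), (-1, 0), (-1, -1), (0, -1), (0, -2), (0, -3), (-1, -3), (-1, -4), (-2, -4), (-2, -3)])
Fold: move[8]->D => LDRDDLDLD (positions: [(0, 0), (-1, 0), (-1, -1), (0, -1), (0, -2), (0, -3), (-1, -3), (-1, -4), (-2, -4), (-2, -5)])

Answer: (0,0) (-1,0) (-1,-1) (0,-1) (0,-2) (0,-3) (-1,-3) (-1,-4) (-2,-4) (-2,-5)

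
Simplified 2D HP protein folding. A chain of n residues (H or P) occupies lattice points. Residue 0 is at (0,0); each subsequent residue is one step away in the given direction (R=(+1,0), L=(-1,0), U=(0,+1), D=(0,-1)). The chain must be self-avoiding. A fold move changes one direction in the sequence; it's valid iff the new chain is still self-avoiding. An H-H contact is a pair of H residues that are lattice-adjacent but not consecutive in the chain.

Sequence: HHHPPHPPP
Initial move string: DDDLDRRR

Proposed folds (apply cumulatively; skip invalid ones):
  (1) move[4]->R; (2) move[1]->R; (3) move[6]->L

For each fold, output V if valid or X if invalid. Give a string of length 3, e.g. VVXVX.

Answer: XVX

Derivation:
Initial: DDDLDRRR -> [(0, 0), (0, -1), (0, -2), (0, -3), (-1, -3), (-1, -4), (0, -4), (1, -4), (2, -4)]
Fold 1: move[4]->R => DDDLRRRR INVALID (collision), skipped
Fold 2: move[1]->R => DRDLDRRR VALID
Fold 3: move[6]->L => DRDLDRLR INVALID (collision), skipped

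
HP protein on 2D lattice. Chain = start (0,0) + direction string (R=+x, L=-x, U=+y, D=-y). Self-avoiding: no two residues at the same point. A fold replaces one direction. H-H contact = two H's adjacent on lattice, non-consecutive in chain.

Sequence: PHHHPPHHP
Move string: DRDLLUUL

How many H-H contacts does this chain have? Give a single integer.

Positions: [(0, 0), (0, -1), (1, -1), (1, -2), (0, -2), (-1, -2), (-1, -1), (-1, 0), (-2, 0)]
H-H contact: residue 1 @(0,-1) - residue 6 @(-1, -1)

Answer: 1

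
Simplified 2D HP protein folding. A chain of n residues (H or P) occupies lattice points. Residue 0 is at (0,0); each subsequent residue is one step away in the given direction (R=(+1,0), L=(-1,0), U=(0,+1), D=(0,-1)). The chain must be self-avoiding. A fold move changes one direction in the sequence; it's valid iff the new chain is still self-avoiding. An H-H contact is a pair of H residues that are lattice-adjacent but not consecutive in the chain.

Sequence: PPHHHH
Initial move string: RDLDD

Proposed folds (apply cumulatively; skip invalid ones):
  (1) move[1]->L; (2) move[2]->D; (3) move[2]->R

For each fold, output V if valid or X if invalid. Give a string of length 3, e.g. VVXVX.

Initial: RDLDD -> [(0, 0), (1, 0), (1, -1), (0, -1), (0, -2), (0, -3)]
Fold 1: move[1]->L => RLLDD INVALID (collision), skipped
Fold 2: move[2]->D => RDDDD VALID
Fold 3: move[2]->R => RDRDD VALID

Answer: XVV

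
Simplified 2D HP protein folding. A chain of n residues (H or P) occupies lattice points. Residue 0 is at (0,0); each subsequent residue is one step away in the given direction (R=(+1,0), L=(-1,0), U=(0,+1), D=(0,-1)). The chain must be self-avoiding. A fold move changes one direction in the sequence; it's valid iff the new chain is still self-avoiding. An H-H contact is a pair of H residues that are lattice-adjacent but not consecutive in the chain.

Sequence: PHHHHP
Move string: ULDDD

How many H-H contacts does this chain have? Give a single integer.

Positions: [(0, 0), (0, 1), (-1, 1), (-1, 0), (-1, -1), (-1, -2)]
No H-H contacts found.

Answer: 0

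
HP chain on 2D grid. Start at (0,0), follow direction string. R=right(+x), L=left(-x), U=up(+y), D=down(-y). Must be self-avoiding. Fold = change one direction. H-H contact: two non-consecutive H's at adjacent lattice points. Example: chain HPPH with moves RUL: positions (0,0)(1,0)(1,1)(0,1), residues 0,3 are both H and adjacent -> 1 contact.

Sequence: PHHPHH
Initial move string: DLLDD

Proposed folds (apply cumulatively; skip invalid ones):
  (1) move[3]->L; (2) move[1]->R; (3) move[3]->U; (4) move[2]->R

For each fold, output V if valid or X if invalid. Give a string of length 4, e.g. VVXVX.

Initial: DLLDD -> [(0, 0), (0, -1), (-1, -1), (-2, -1), (-2, -2), (-2, -3)]
Fold 1: move[3]->L => DLLLD VALID
Fold 2: move[1]->R => DRLLD INVALID (collision), skipped
Fold 3: move[3]->U => DLLUD INVALID (collision), skipped
Fold 4: move[2]->R => DLRLD INVALID (collision), skipped

Answer: VXXX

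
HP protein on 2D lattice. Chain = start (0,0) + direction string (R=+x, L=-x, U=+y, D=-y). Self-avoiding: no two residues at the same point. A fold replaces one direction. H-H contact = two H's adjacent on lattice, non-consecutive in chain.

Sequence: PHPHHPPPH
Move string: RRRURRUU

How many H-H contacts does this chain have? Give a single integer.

Answer: 0

Derivation:
Positions: [(0, 0), (1, 0), (2, 0), (3, 0), (3, 1), (4, 1), (5, 1), (5, 2), (5, 3)]
No H-H contacts found.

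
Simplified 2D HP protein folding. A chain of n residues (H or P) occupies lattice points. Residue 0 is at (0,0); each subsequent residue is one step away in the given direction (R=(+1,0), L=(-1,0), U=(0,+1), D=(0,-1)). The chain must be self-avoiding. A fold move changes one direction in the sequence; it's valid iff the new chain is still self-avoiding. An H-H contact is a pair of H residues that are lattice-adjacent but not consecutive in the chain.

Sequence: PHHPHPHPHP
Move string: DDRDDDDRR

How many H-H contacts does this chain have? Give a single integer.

Positions: [(0, 0), (0, -1), (0, -2), (1, -2), (1, -3), (1, -4), (1, -5), (1, -6), (2, -6), (3, -6)]
No H-H contacts found.

Answer: 0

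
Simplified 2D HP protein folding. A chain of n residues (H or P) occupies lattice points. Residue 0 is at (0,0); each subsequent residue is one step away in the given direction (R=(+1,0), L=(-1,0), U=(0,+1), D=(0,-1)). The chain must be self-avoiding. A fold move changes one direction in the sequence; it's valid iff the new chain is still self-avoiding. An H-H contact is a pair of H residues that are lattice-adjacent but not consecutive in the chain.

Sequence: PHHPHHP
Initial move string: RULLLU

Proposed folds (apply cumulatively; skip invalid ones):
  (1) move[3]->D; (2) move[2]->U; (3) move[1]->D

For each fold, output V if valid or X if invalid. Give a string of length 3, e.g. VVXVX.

Answer: XVX

Derivation:
Initial: RULLLU -> [(0, 0), (1, 0), (1, 1), (0, 1), (-1, 1), (-2, 1), (-2, 2)]
Fold 1: move[3]->D => RULDLU INVALID (collision), skipped
Fold 2: move[2]->U => RUULLU VALID
Fold 3: move[1]->D => RDULLU INVALID (collision), skipped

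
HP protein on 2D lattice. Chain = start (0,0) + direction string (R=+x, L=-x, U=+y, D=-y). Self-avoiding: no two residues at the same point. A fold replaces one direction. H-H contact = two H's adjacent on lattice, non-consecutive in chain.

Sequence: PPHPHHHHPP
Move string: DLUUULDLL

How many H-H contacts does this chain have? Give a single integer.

Positions: [(0, 0), (0, -1), (-1, -1), (-1, 0), (-1, 1), (-1, 2), (-2, 2), (-2, 1), (-3, 1), (-4, 1)]
H-H contact: residue 4 @(-1,1) - residue 7 @(-2, 1)

Answer: 1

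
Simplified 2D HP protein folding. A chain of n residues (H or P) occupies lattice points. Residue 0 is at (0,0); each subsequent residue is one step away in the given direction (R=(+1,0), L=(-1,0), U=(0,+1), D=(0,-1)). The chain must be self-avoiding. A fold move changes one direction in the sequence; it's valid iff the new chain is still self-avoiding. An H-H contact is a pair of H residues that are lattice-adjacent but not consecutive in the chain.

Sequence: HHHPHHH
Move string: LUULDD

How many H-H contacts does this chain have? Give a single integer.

Answer: 2

Derivation:
Positions: [(0, 0), (-1, 0), (-1, 1), (-1, 2), (-2, 2), (-2, 1), (-2, 0)]
H-H contact: residue 1 @(-1,0) - residue 6 @(-2, 0)
H-H contact: residue 2 @(-1,1) - residue 5 @(-2, 1)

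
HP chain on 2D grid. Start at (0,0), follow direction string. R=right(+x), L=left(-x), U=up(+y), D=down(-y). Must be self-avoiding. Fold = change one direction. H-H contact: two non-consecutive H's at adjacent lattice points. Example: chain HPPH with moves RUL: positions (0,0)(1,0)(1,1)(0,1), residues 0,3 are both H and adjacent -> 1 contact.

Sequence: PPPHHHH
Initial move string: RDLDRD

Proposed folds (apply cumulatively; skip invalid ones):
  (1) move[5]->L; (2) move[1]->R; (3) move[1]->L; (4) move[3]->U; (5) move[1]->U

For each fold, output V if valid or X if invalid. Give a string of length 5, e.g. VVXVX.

Initial: RDLDRD -> [(0, 0), (1, 0), (1, -1), (0, -1), (0, -2), (1, -2), (1, -3)]
Fold 1: move[5]->L => RDLDRL INVALID (collision), skipped
Fold 2: move[1]->R => RRLDRD INVALID (collision), skipped
Fold 3: move[1]->L => RLLDRD INVALID (collision), skipped
Fold 4: move[3]->U => RDLURD INVALID (collision), skipped
Fold 5: move[1]->U => RULDRD INVALID (collision), skipped

Answer: XXXXX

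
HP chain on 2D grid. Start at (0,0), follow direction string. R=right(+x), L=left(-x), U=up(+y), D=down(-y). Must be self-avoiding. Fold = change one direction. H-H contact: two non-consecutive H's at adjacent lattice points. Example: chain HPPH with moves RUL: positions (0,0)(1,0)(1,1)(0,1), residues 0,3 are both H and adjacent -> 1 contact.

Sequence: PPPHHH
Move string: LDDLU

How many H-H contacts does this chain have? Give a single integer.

Positions: [(0, 0), (-1, 0), (-1, -1), (-1, -2), (-2, -2), (-2, -1)]
No H-H contacts found.

Answer: 0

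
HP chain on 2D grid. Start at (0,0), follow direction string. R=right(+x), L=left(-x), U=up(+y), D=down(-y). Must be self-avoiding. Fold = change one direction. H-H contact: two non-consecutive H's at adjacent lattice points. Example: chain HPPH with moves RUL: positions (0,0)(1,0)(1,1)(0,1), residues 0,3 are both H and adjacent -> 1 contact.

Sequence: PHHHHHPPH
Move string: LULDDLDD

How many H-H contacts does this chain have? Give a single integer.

Answer: 1

Derivation:
Positions: [(0, 0), (-1, 0), (-1, 1), (-2, 1), (-2, 0), (-2, -1), (-3, -1), (-3, -2), (-3, -3)]
H-H contact: residue 1 @(-1,0) - residue 4 @(-2, 0)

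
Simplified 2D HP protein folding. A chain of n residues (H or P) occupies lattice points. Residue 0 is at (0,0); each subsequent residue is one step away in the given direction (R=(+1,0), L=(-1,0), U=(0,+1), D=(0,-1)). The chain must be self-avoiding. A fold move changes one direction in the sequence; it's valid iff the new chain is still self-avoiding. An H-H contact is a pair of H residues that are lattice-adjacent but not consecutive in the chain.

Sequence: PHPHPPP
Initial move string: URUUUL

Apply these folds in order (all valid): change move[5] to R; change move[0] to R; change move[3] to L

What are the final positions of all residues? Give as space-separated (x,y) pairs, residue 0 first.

Initial moves: URUUUL
Fold: move[5]->R => URUUUR (positions: [(0, 0), (0, 1), (1, 1), (1, 2), (1, 3), (1, 4), (2, 4)])
Fold: move[0]->R => RRUUUR (positions: [(0, 0), (1, 0), (2, 0), (2, 1), (2, 2), (2, 3), (3, 3)])
Fold: move[3]->L => RRULUR (positions: [(0, 0), (1, 0), (2, 0), (2, 1), (1, 1), (1, 2), (2, 2)])

Answer: (0,0) (1,0) (2,0) (2,1) (1,1) (1,2) (2,2)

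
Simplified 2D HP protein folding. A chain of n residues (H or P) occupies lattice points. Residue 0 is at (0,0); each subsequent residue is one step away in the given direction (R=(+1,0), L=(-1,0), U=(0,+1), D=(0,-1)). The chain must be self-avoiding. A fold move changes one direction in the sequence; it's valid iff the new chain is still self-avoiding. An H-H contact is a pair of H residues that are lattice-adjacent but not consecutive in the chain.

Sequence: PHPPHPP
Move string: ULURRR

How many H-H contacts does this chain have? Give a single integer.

Positions: [(0, 0), (0, 1), (-1, 1), (-1, 2), (0, 2), (1, 2), (2, 2)]
H-H contact: residue 1 @(0,1) - residue 4 @(0, 2)

Answer: 1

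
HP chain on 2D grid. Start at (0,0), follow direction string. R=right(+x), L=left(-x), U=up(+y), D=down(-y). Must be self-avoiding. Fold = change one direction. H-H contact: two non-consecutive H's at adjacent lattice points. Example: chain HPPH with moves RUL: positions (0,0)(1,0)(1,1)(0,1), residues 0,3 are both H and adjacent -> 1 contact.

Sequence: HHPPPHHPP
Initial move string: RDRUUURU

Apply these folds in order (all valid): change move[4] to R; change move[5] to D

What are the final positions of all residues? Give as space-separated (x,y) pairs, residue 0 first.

Initial moves: RDRUUURU
Fold: move[4]->R => RDRURURU (positions: [(0, 0), (1, 0), (1, -1), (2, -1), (2, 0), (3, 0), (3, 1), (4, 1), (4, 2)])
Fold: move[5]->D => RDRURDRU (positions: [(0, 0), (1, 0), (1, -1), (2, -1), (2, 0), (3, 0), (3, -1), (4, -1), (4, 0)])

Answer: (0,0) (1,0) (1,-1) (2,-1) (2,0) (3,0) (3,-1) (4,-1) (4,0)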